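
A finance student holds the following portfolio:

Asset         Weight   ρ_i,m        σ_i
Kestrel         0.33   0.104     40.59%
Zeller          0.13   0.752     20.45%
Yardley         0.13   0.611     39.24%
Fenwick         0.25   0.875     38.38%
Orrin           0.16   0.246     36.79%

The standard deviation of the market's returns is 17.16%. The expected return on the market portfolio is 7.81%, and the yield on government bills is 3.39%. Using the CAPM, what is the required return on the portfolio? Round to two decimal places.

7.60%

β_Kestrel = 0.104 × 40.59% / 17.16% = 0.2460
β_Zeller = 0.752 × 20.45% / 17.16% = 0.8962
β_Yardley = 0.611 × 39.24% / 17.16% = 1.3972
β_Fenwick = 0.875 × 38.38% / 17.16% = 1.9570
β_Orrin = 0.246 × 36.79% / 17.16% = 0.5274
β_P = Σ w_i β_i = 0.33×0.2460 + 0.13×0.8962 + 0.13×1.3972 + 0.25×1.9570 + 0.16×0.5274 = 0.9530
MRP = 7.81% − 3.39% = 4.42%
E(R_P) = R_f + β_P × MRP = 3.39% + 0.9530 × 4.42% = 7.60%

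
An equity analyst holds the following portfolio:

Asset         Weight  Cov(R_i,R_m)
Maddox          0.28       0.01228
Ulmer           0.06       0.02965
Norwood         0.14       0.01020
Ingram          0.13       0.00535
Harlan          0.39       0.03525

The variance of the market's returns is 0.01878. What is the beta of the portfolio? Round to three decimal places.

β_Maddox = 0.01228 / 0.01878 = 0.6539
β_Ulmer = 0.02965 / 0.01878 = 1.5788
β_Norwood = 0.01020 / 0.01878 = 0.5431
β_Ingram = 0.00535 / 0.01878 = 0.2849
β_Harlan = 0.03525 / 0.01878 = 1.8770
β_P = Σ w_i β_i = 0.28×0.6539 + 0.06×1.5788 + 0.14×0.5431 + 0.13×0.2849 + 0.39×1.8770 = 1.1229

1.123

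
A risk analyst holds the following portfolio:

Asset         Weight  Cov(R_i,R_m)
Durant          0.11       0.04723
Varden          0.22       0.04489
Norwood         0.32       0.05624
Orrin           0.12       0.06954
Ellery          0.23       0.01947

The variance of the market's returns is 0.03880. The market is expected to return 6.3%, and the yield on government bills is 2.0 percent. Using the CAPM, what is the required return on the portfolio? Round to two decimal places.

7.09%

β_Durant = 0.04723 / 0.03880 = 1.2173
β_Varden = 0.04489 / 0.03880 = 1.1570
β_Norwood = 0.05624 / 0.03880 = 1.4495
β_Orrin = 0.06954 / 0.03880 = 1.7923
β_Ellery = 0.01947 / 0.03880 = 0.5018
β_P = Σ w_i β_i = 0.11×1.2173 + 0.22×1.1570 + 0.32×1.4495 + 0.12×1.7923 + 0.23×0.5018 = 1.1828
MRP = 6.3% − 2.0% = 4.30%
E(R_P) = R_f + β_P × MRP = 2.0% + 1.1828 × 4.3% = 7.09%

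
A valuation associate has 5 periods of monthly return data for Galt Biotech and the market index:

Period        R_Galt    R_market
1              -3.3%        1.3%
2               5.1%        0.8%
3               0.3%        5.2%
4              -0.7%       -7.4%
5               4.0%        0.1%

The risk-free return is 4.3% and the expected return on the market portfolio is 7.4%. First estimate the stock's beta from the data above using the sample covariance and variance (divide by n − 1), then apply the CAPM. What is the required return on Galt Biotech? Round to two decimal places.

Mean R_i = (-3.3 + 5.1 + 0.3 − 0.7 + 4.0) / 5 = 1.0800%
Mean R_m = (1.3 + 0.8 + 5.2 − 7.4 + 0.1) / 5 = 0.0000%
Σ(R_i − R̄_i)(R_m − R̄_m) = 6.9300  ⇒  Cov = 6.9300 / 4 = 1.7325
Σ(R_m − R̄_m)² = 84.1400  ⇒  Var(R_m) = 84.1400 / 4 = 21.0350
β = Cov / Var(R_m) = 1.7325 / 21.0350 = 0.0824
MRP = 7.4% − 4.3% = 3.10%
E(R) = R_f + β × MRP = 4.3% + 0.0824 × 3.1% = 4.56%

4.56%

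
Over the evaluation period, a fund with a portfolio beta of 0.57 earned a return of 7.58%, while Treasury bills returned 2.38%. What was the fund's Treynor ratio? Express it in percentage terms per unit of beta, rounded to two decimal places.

9.12%

Treynor = (R_P − R_f) / β_P = (7.58% − 2.38%) / 0.5700 = 5.20% / 0.5700 = 9.12%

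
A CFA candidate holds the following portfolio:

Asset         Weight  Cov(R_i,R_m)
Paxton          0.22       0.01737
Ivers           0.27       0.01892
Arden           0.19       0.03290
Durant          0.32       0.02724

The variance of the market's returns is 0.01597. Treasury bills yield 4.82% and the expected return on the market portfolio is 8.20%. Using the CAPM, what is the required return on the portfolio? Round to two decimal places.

9.88%

β_Paxton = 0.01737 / 0.01597 = 1.0877
β_Ivers = 0.01892 / 0.01597 = 1.1847
β_Arden = 0.03290 / 0.01597 = 2.0601
β_Durant = 0.02724 / 0.01597 = 1.7057
β_P = Σ w_i β_i = 0.22×1.0877 + 0.27×1.1847 + 0.19×2.0601 + 0.32×1.7057 = 1.4964
MRP = 8.20% − 4.82% = 3.38%
E(R_P) = R_f + β_P × MRP = 4.82% + 1.4964 × 3.38% = 9.88%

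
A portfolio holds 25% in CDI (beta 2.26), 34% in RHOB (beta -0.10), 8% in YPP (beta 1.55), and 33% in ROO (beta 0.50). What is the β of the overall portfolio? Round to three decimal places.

β_P = Σ w_i β_i = 0.25×2.26 + 0.34×-0.10 + 0.08×1.55 + 0.33×0.50 = 0.8200

0.820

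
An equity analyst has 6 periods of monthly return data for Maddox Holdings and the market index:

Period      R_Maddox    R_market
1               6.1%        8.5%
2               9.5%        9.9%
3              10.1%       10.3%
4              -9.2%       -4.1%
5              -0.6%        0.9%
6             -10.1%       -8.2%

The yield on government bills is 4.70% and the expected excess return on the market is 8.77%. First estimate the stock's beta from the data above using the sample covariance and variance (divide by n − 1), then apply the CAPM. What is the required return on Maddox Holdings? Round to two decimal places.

Mean R_i = (6.1 + 9.5 + 10.1 − 9.2 − 0.6 − 10.1) / 6 = 0.9667%
Mean R_m = (8.5 + 9.9 + 10.3 − 4.1 + 0.9 − 8.2) / 6 = 2.8833%
Σ(R_i − R̄_i)(R_m − R̄_m) = 353.2067  ⇒  Cov = 353.2067 / 5 = 70.6413
Σ(R_m − R̄_m)² = 311.3283  ⇒  Var(R_m) = 311.3283 / 5 = 62.2657
β = Cov / Var(R_m) = 70.6413 / 62.2657 = 1.1345
E(R) = R_f + β × MRP = 4.70% + 1.1345 × 8.77% = 14.65%

14.65%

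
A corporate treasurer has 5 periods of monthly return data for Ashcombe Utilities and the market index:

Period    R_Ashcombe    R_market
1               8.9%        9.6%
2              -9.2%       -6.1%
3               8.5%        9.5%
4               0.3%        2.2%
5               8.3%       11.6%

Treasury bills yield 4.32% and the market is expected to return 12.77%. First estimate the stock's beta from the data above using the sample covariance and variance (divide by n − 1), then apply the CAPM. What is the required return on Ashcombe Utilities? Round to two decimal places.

13.31%

Mean R_i = (8.9 − 9.2 + 8.5 + 0.3 + 8.3) / 5 = 3.3600%
Mean R_m = (9.6 − 6.1 + 9.5 + 2.2 + 11.6) / 5 = 5.3600%
Σ(R_i − R̄_i)(R_m − R̄_m) = 229.2020  ⇒  Cov = 229.2020 / 4 = 57.3005
Σ(R_m − R̄_m)² = 215.3720  ⇒  Var(R_m) = 215.3720 / 4 = 53.8430
β = Cov / Var(R_m) = 57.3005 / 53.8430 = 1.0642
MRP = 12.77% − 4.32% = 8.45%
E(R) = R_f + β × MRP = 4.32% + 1.0642 × 8.45% = 13.31%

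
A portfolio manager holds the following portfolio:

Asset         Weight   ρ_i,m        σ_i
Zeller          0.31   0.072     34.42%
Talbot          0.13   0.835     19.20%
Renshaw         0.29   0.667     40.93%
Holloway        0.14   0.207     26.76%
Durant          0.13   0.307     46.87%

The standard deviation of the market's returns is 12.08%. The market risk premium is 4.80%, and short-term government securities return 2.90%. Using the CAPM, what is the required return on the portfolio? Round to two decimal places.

β_Zeller = 0.072 × 34.42% / 12.08% = 0.2052
β_Talbot = 0.835 × 19.20% / 12.08% = 1.3272
β_Renshaw = 0.667 × 40.93% / 12.08% = 2.2600
β_Holloway = 0.207 × 26.76% / 12.08% = 0.4586
β_Durant = 0.307 × 46.87% / 12.08% = 1.1911
β_P = Σ w_i β_i = 0.31×0.2052 + 0.13×1.3272 + 0.29×2.2600 + 0.14×0.4586 + 0.13×1.1911 = 1.1106
E(R_P) = R_f + β_P × MRP = 2.90% + 1.1106 × 4.80% = 8.23%

8.23%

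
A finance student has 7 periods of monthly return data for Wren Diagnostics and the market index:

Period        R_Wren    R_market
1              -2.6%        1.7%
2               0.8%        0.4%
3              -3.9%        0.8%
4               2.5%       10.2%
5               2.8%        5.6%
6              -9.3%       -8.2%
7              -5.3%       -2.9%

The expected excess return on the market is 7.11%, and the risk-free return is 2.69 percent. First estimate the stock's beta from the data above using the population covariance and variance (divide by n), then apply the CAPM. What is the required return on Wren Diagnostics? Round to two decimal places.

Mean R_i = (-2.6 + 0.8 − 3.9 + 2.5 + 2.8 − 9.3 − 5.3) / 7 = -2.1429%
Mean R_m = (1.7 + 0.4 + 0.8 + 10.2 + 5.6 − 8.2 − 2.9) / 7 = 1.0857%
Σ(R_i − R̄_i)(R_m − R̄_m) = 141.8757  ⇒  Cov = 141.8757 / 7 = 20.2680
Σ(R_m − R̄_m)² = 206.4886  ⇒  Var(R_m) = 206.4886 / 7 = 29.4984
β = Cov / Var(R_m) = 20.2680 / 29.4984 = 0.6871
E(R) = R_f + β × MRP = 2.69% + 0.6871 × 7.11% = 7.58%

7.58%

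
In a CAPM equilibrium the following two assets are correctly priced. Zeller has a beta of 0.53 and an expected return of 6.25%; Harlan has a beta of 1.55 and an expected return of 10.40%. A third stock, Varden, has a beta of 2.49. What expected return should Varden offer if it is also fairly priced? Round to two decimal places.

14.22%

MRP (SML slope) = (10.40% − 6.25%) / (1.55 − 0.53) = 4.15% / 1.02 = 4.0686%
R_f (intercept) = 6.25% − 0.53 × 4.0686% = 4.0936%
E(R_Varden) = R_f + β × MRP = 4.0936% + 2.49 × 4.0686% = 14.22%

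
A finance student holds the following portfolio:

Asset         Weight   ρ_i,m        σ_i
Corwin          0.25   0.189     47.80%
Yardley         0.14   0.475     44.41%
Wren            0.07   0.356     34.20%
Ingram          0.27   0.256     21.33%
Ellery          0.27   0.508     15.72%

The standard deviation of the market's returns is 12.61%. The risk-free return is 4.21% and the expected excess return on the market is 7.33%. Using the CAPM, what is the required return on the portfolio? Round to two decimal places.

β_Corwin = 0.189 × 47.80% / 12.61% = 0.7164
β_Yardley = 0.475 × 44.41% / 12.61% = 1.6729
β_Wren = 0.356 × 34.20% / 12.61% = 0.9655
β_Ingram = 0.256 × 21.33% / 12.61% = 0.4330
β_Ellery = 0.508 × 15.72% / 12.61% = 0.6333
β_P = Σ w_i β_i = 0.25×0.7164 + 0.14×1.6729 + 0.07×0.9655 + 0.27×0.4330 + 0.27×0.6333 = 0.7688
E(R_P) = R_f + β_P × MRP = 4.21% + 0.7688 × 7.33% = 9.85%

9.85%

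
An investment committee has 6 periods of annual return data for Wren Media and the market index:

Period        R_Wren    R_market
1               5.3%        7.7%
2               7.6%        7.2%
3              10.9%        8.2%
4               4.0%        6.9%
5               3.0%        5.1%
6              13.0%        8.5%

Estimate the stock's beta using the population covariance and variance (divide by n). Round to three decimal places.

Mean R_i = (5.3 + 7.6 + 10.9 + 4.0 + 3.0 + 13.0) / 6 = 7.3000%
Mean R_m = (7.7 + 7.2 + 8.2 + 6.9 + 5.1 + 8.5) / 6 = 7.2667%
Σ(R_i − R̄_i)(R_m − R̄_m) = 20.0300  ⇒  Cov = 20.0300 / 6 = 3.3383
Σ(R_m − R̄_m)² = 7.4133  ⇒  Var(R_m) = 7.4133 / 6 = 1.2356
β = Cov / Var(R_m) = 3.3383 / 1.2356 = 2.7018

2.702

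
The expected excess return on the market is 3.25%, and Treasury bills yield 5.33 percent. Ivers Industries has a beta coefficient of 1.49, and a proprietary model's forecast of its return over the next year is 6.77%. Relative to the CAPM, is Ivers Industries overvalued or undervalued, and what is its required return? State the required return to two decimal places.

Overvalued; required return 10.17%

Required return = R_f + β·MRP = 5.33% + 1.49 × 3.25% = 10.17%
Forecast 6.77% < required 10.17% → the stock plots below the SML → overvalued.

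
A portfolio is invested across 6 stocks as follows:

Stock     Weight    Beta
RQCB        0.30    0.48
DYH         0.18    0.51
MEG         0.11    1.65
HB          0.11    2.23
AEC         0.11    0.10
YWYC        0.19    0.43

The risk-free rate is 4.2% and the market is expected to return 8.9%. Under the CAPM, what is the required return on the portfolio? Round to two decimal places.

7.75%

β_P = Σ w_i β_i = 0.30×0.48 + 0.18×0.51 + 0.11×1.65 + 0.11×2.23 + 0.11×0.10 + 0.19×0.43 = 0.7553
MRP = 8.9% − 4.2% = 4.70%
E(R_P) = R_f + β_P × MRP = 4.2% + 0.7553 × 4.7% = 7.75%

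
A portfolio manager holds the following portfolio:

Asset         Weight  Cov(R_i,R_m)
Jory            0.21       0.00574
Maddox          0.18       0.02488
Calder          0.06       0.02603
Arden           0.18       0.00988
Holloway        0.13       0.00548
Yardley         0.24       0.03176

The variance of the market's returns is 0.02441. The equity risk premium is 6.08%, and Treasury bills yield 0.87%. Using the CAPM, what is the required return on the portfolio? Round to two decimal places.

β_Jory = 0.00574 / 0.02441 = 0.2351
β_Maddox = 0.02488 / 0.02441 = 1.0193
β_Calder = 0.02603 / 0.02441 = 1.0664
β_Arden = 0.00988 / 0.02441 = 0.4048
β_Holloway = 0.00548 / 0.02441 = 0.2245
β_Yardley = 0.03176 / 0.02441 = 1.3011
β_P = Σ w_i β_i = 0.21×0.2351 + 0.18×1.0193 + 0.06×1.0664 + 0.18×0.4048 + 0.13×0.2245 + 0.24×1.3011 = 0.7111
E(R_P) = R_f + β_P × MRP = 0.87% + 0.7111 × 6.08% = 5.19%

5.19%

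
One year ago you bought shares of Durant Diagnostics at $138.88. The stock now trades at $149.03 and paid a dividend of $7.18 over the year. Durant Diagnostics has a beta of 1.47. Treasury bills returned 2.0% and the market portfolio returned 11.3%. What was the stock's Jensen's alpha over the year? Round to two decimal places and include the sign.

-3.19%

Realised HPR = (P1 + D1 − P0) / P0 = (149.03 + 7.18 − 138.88) / 138.88 = 17.33 / 138.88 = 12.4784%
MRP = 11.3% − 2.0% = 9.30%
CAPM required = R_f + β·MRP = 2.0% + 1.47 × 9.3% = 15.6710%
α = realised − required = 12.4784% − 15.6710% = -3.19%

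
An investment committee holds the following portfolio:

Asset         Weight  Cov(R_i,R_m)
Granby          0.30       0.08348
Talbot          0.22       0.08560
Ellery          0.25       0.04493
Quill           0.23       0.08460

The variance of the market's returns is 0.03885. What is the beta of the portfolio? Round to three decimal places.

β_Granby = 0.08348 / 0.03885 = 2.1488
β_Talbot = 0.08560 / 0.03885 = 2.2033
β_Ellery = 0.04493 / 0.03885 = 1.1565
β_Quill = 0.08460 / 0.03885 = 2.1776
β_P = Σ w_i β_i = 0.30×2.1488 + 0.22×2.2033 + 0.25×1.1565 + 0.23×2.1776 = 1.9193

1.919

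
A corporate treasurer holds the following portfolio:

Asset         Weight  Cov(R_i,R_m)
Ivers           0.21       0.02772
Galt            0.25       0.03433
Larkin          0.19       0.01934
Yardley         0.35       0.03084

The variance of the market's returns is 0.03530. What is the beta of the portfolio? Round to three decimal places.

0.818

β_Ivers = 0.02772 / 0.03530 = 0.7853
β_Galt = 0.03433 / 0.03530 = 0.9725
β_Larkin = 0.01934 / 0.03530 = 0.5479
β_Yardley = 0.03084 / 0.03530 = 0.8737
β_P = Σ w_i β_i = 0.21×0.7853 + 0.25×0.9725 + 0.19×0.5479 + 0.35×0.8737 = 0.8179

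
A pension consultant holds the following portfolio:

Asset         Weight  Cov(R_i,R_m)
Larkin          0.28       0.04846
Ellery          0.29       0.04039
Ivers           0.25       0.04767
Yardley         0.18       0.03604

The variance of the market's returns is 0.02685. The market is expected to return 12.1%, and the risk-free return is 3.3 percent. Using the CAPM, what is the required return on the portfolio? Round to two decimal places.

β_Larkin = 0.04846 / 0.02685 = 1.8048
β_Ellery = 0.04039 / 0.02685 = 1.5043
β_Ivers = 0.04767 / 0.02685 = 1.7754
β_Yardley = 0.03604 / 0.02685 = 1.3423
β_P = Σ w_i β_i = 0.28×1.8048 + 0.29×1.5043 + 0.25×1.7754 + 0.18×1.3423 = 1.6271
MRP = 12.1% − 3.3% = 8.80%
E(R_P) = R_f + β_P × MRP = 3.3% + 1.6271 × 8.8% = 17.62%

17.62%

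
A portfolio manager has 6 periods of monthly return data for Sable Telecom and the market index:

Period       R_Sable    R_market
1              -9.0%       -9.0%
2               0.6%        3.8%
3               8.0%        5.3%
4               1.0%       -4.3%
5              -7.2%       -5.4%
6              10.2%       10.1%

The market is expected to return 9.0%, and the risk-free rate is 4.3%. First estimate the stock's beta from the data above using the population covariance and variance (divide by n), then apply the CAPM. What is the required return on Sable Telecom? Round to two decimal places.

8.83%

Mean R_i = (-9.0 + 0.6 + 8.0 + 1.0 − 7.2 + 10.2) / 6 = 0.6000%
Mean R_m = (-9.0 + 3.8 + 5.3 − 4.3 − 5.4 + 10.1) / 6 = 0.0833%
Σ(R_i − R̄_i)(R_m − R̄_m) = 262.9800  ⇒  Cov = 262.9800 / 6 = 43.8300
Σ(R_m − R̄_m)² = 273.1483  ⇒  Var(R_m) = 273.1483 / 6 = 45.5247
β = Cov / Var(R_m) = 43.8300 / 45.5247 = 0.9628
MRP = 9.0% − 4.3% = 4.70%
E(R) = R_f + β × MRP = 4.3% + 0.9628 × 4.7% = 8.83%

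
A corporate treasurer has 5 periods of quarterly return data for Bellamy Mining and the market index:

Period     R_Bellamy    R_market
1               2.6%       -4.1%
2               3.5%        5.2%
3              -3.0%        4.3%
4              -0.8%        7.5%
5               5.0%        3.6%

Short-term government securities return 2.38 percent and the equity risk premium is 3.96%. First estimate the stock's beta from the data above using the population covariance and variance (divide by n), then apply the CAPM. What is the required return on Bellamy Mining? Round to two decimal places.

Mean R_i = (2.6 + 3.5 − 3.0 − 0.8 + 5.0) / 5 = 1.4600%
Mean R_m = (-4.1 + 5.2 + 4.3 + 7.5 + 3.6) / 5 = 3.3000%
Σ(R_i − R̄_i)(R_m − R̄_m) = -17.4500  ⇒  Cov = -17.4500 / 5 = -3.4900
Σ(R_m − R̄_m)² = 77.1000  ⇒  Var(R_m) = 77.1000 / 5 = 15.4200
β = Cov / Var(R_m) = -3.4900 / 15.4200 = -0.2263
E(R) = R_f + β × MRP = 2.38% + -0.2263 × 3.96% = 1.48%

1.48%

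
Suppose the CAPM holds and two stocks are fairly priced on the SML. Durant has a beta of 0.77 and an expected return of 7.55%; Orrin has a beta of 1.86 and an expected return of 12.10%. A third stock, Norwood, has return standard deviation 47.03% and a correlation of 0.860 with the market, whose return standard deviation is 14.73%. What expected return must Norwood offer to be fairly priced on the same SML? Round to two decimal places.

15.80%

MRP = (12.10% − 7.55%) / (1.86 − 0.77) = 4.1743%
R_f = 7.55% − 0.77 × 4.1743% = 4.3358%
β_Norwood = ρ·σ_i/σ_m = 0.860 × 47.03 / 14.73 = 2.7458
E(R_Norwood) = R_f + β × MRP = 4.3358% + 2.7458 × 4.1743% = 15.80%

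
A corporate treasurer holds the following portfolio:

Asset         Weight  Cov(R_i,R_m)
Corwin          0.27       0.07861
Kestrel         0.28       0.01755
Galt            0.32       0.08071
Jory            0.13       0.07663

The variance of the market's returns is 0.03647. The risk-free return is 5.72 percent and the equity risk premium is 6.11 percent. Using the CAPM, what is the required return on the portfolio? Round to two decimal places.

16.10%

β_Corwin = 0.07861 / 0.03647 = 2.1555
β_Kestrel = 0.01755 / 0.03647 = 0.4812
β_Galt = 0.08071 / 0.03647 = 2.2131
β_Jory = 0.07663 / 0.03647 = 2.1012
β_P = Σ w_i β_i = 0.27×2.1555 + 0.28×0.4812 + 0.32×2.2131 + 0.13×2.1012 = 1.6981
E(R_P) = R_f + β_P × MRP = 5.72% + 1.6981 × 6.11% = 16.10%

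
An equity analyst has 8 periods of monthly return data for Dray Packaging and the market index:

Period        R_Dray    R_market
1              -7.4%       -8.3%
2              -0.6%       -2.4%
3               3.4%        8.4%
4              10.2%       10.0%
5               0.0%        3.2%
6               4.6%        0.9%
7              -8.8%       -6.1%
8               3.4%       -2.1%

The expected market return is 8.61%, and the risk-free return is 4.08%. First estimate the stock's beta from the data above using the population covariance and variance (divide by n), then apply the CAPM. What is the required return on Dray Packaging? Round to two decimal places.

Mean R_i = (-7.4 − 0.6 + 3.4 + 10.2 + 0.0 + 4.6 − 8.8 + 3.4) / 8 = 0.6000%
Mean R_m = (-8.3 − 2.4 + 8.4 + 10.0 + 3.2 + 0.9 − 6.1 − 2.1) / 8 = 0.4500%
Σ(R_i − R̄_i)(R_m − R̄_m) = 241.9400  ⇒  Cov = 241.9400 / 8 = 30.2425
Σ(R_m − R̄_m)² = 296.2600  ⇒  Var(R_m) = 296.2600 / 8 = 37.0325
β = Cov / Var(R_m) = 30.2425 / 37.0325 = 0.8166
MRP = 8.61% − 4.08% = 4.53%
E(R) = R_f + β × MRP = 4.08% + 0.8166 × 4.53% = 7.78%

7.78%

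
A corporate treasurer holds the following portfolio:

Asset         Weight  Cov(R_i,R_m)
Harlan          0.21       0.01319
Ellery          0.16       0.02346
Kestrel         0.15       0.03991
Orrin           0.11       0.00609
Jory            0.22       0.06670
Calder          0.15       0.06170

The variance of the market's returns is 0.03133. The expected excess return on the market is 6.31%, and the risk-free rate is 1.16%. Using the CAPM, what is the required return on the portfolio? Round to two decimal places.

8.63%

β_Harlan = 0.01319 / 0.03133 = 0.4210
β_Ellery = 0.02346 / 0.03133 = 0.7488
β_Kestrel = 0.03991 / 0.03133 = 1.2739
β_Orrin = 0.00609 / 0.03133 = 0.1944
β_Jory = 0.06670 / 0.03133 = 2.1289
β_Calder = 0.06170 / 0.03133 = 1.9694
β_P = Σ w_i β_i = 0.21×0.4210 + 0.16×0.7488 + 0.15×1.2739 + 0.11×0.1944 + 0.22×2.1289 + 0.15×1.9694 = 1.1845
E(R_P) = R_f + β_P × MRP = 1.16% + 1.1845 × 6.31% = 8.63%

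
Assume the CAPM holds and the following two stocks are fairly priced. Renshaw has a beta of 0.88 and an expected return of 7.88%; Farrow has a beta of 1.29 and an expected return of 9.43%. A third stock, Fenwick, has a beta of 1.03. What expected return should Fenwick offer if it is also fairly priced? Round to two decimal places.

MRP (SML slope) = (9.43% − 7.88%) / (1.29 − 0.88) = 1.55% / 0.41 = 3.7805%
R_f (intercept) = 7.88% − 0.88 × 3.7805% = 4.5532%
E(R_Fenwick) = R_f + β × MRP = 4.5532% + 1.03 × 3.7805% = 8.45%

8.45%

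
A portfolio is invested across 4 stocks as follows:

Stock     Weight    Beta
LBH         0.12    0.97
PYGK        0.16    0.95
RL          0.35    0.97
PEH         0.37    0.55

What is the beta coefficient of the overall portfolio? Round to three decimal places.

β_P = Σ w_i β_i = 0.12×0.97 + 0.16×0.95 + 0.35×0.97 + 0.37×0.55 = 0.8114

0.811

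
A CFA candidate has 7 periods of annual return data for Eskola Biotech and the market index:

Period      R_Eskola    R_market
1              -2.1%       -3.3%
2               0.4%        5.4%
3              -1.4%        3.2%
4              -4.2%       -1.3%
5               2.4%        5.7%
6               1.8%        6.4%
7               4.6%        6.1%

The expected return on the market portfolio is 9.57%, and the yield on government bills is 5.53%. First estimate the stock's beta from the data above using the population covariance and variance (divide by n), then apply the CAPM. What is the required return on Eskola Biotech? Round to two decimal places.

8.10%

Mean R_i = (-2.1 + 0.4 − 1.4 − 4.2 + 2.4 + 1.8 + 4.6) / 7 = 0.2143%
Mean R_m = (-3.3 + 5.4 + 3.2 − 1.3 + 5.7 + 6.4 + 6.1) / 7 = 3.1714%
Σ(R_i − R̄_i)(R_m − R̄_m) = 58.5729  ⇒  Cov = 58.5729 / 7 = 8.3676
Σ(R_m − R̄_m)² = 92.2343  ⇒  Var(R_m) = 92.2343 / 7 = 13.1763
β = Cov / Var(R_m) = 8.3676 / 13.1763 = 0.6350
MRP = 9.57% − 5.53% = 4.04%
E(R) = R_f + β × MRP = 5.53% + 0.6350 × 4.04% = 8.10%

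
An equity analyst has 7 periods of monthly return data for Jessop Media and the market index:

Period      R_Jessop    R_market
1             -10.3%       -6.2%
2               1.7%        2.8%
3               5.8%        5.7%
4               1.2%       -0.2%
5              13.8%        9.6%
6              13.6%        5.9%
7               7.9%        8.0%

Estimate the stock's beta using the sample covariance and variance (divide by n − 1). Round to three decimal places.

Mean R_i = (-10.3 + 1.7 + 5.8 + 1.2 + 13.8 + 13.6 + 7.9) / 7 = 4.8143%
Mean R_m = (-6.2 + 2.8 + 5.7 − 0.2 + 9.6 + 5.9 + 8.0) / 7 = 3.6571%
Σ(R_i − R̄_i)(R_m − R̄_m) = 254.1143  ⇒  Cov = 254.1143 / 6 = 42.3524
Σ(R_m − R̄_m)² = 176.1571  ⇒  Var(R_m) = 176.1571 / 6 = 29.3595
β = Cov / Var(R_m) = 42.3524 / 29.3595 = 1.4425

1.443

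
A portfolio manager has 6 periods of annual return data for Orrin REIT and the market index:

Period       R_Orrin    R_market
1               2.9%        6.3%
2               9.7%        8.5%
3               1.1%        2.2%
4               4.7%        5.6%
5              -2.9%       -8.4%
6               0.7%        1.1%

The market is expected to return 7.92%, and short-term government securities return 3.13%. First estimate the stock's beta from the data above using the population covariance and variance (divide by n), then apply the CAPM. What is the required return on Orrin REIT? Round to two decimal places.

6.13%

Mean R_i = (2.9 + 9.7 + 1.1 + 4.7 − 2.9 + 0.7) / 6 = 2.7000%
Mean R_m = (6.3 + 8.5 + 2.2 + 5.6 − 8.4 + 1.1) / 6 = 2.5500%
Σ(R_i − R̄_i)(R_m − R̄_m) = 113.2800  ⇒  Cov = 113.2800 / 6 = 18.8800
Σ(R_m − R̄_m)² = 180.8950  ⇒  Var(R_m) = 180.8950 / 6 = 30.1492
β = Cov / Var(R_m) = 18.8800 / 30.1492 = 0.6262
MRP = 7.92% − 3.13% = 4.79%
E(R) = R_f + β × MRP = 3.13% + 0.6262 × 4.79% = 6.13%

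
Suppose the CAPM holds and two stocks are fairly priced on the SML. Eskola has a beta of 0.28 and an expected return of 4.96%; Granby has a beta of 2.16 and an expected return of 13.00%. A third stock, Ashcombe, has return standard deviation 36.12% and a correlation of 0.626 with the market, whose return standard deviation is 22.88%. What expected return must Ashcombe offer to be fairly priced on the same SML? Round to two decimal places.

7.99%

MRP = (13.00% − 4.96%) / (2.16 − 0.28) = 4.2766%
R_f = 4.96% − 0.28 × 4.2766% = 3.7626%
β_Ashcombe = ρ·σ_i/σ_m = 0.626 × 36.12 / 22.88 = 0.9882
E(R_Ashcombe) = R_f + β × MRP = 3.7626% + 0.9882 × 4.2766% = 7.99%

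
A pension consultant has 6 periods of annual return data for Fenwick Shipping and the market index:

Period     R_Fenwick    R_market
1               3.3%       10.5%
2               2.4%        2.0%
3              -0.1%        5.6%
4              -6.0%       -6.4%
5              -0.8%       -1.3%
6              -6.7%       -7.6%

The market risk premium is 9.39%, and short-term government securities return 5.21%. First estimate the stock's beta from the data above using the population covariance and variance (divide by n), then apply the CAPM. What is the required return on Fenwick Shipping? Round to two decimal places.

Mean R_i = (3.3 + 2.4 − 0.1 − 6.0 − 0.8 − 6.7) / 6 = -1.3167%
Mean R_m = (10.5 + 2.0 + 5.6 − 6.4 − 1.3 − 7.6) / 6 = 0.4667%
Σ(R_i − R̄_i)(R_m − R̄_m) = 132.9367  ⇒  Cov = 132.9367 / 6 = 22.1561
Σ(R_m − R̄_m)² = 244.7133  ⇒  Var(R_m) = 244.7133 / 6 = 40.7856
β = Cov / Var(R_m) = 22.1561 / 40.7856 = 0.5432
E(R) = R_f + β × MRP = 5.21% + 0.5432 × 9.39% = 10.31%

10.31%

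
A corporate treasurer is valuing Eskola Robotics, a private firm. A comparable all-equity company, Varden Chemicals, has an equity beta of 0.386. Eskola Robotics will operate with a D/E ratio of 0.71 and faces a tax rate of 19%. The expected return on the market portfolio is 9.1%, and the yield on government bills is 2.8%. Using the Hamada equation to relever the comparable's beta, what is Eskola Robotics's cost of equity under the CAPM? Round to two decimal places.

6.63%

β_L = β_U × [1 + (1 − t)(D/E)] = 0.386 × [1 + (1 − 0.19) × 0.71]
    = 0.386 × [1 + 0.81 × 0.71] = 0.386 × 1.5751 = 0.6080
MRP = 9.1% − 2.8% = 6.30%
E(R) = R_f + β_L × MRP = 2.8% + 0.6080 × 6.3% = 6.63%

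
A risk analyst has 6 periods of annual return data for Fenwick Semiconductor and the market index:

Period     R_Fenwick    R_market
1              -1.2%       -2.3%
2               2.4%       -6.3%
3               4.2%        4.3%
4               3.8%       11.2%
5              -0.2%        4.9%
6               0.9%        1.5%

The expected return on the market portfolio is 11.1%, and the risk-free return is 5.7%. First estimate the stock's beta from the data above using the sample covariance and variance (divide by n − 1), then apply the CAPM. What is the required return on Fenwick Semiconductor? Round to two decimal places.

Mean R_i = (-1.2 + 2.4 + 4.2 + 3.8 − 0.2 + 0.9) / 6 = 1.6500%
Mean R_m = (-2.3 − 6.3 + 4.3 + 11.2 + 4.9 + 1.5) / 6 = 2.2167%
Σ(R_i − R̄_i)(R_m − R̄_m) = 26.6850  ⇒  Cov = 26.6850 / 5 = 5.3370
Σ(R_m − R̄_m)² = 185.6883  ⇒  Var(R_m) = 185.6883 / 5 = 37.1377
β = Cov / Var(R_m) = 5.3370 / 37.1377 = 0.1437
MRP = 11.1% − 5.7% = 5.40%
E(R) = R_f + β × MRP = 5.7% + 0.1437 × 5.4% = 6.48%

6.48%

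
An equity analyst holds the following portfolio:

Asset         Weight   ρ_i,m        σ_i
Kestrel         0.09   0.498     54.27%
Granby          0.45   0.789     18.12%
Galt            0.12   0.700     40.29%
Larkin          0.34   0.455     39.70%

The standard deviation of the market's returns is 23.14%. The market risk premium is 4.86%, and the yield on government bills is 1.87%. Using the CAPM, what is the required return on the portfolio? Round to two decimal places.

5.73%

β_Kestrel = 0.498 × 54.27% / 23.14% = 1.1680
β_Granby = 0.789 × 18.12% / 23.14% = 0.6178
β_Galt = 0.700 × 40.29% / 23.14% = 1.2188
β_Larkin = 0.455 × 39.70% / 23.14% = 0.7806
β_P = Σ w_i β_i = 0.09×1.1680 + 0.45×0.6178 + 0.12×1.2188 + 0.34×0.7806 = 0.7948
E(R_P) = R_f + β_P × MRP = 1.87% + 0.7948 × 4.86% = 5.73%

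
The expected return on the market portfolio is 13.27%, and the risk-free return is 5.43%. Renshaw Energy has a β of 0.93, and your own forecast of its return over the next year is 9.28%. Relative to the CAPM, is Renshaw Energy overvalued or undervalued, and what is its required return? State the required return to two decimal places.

Overvalued; required return 12.72%

MRP = 13.27% − 5.43% = 7.84%
Required return = R_f + β·MRP = 5.43% + 0.93 × 7.84% = 12.72%
Forecast 9.28% < required 12.72% → the stock plots below the SML → overvalued.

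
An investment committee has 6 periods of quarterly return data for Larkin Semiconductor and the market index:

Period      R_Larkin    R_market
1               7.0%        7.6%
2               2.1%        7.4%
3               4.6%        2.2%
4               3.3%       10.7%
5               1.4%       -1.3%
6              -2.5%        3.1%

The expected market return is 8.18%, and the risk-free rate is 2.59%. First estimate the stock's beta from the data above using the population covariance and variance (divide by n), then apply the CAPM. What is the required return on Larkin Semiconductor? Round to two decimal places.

4.10%

Mean R_i = (7.0 + 2.1 + 4.6 + 3.3 + 1.4 − 2.5) / 6 = 2.6500%
Mean R_m = (7.6 + 7.4 + 2.2 + 10.7 − 1.3 + 3.1) / 6 = 4.9500%
Σ(R_i − R̄_i)(R_m − R̄_m) = 25.8950  ⇒  Cov = 25.8950 / 6 = 4.3158
Σ(R_m − R̄_m)² = 96.1350  ⇒  Var(R_m) = 96.1350 / 6 = 16.0225
β = Cov / Var(R_m) = 4.3158 / 16.0225 = 0.2694
MRP = 8.18% − 2.59% = 5.59%
E(R) = R_f + β × MRP = 2.59% + 0.2694 × 5.59% = 4.10%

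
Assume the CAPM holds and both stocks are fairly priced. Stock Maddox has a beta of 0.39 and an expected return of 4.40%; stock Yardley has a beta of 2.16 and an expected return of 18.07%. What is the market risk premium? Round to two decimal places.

Both satisfy E(R) = R_f + β·MRP, so the slope of the SML is
MRP = (18.07% − 4.40%) / (2.16 − 0.39) = 13.67% / 1.77 = 7.7232%

7.72%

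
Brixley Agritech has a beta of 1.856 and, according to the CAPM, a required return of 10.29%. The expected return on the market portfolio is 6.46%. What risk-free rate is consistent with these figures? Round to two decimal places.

E(R) = R_f + β(E(R_m) − R_f) = R_f(1 − β) + β·E(R_m)
10.29% = R_f × (1 − 1.856) + 1.856 × 6.46%
10.29% = R_f × -0.856 + 11.98976%
R_f = (10.29% − 11.98976%) / -0.856 = 1.99%

1.99%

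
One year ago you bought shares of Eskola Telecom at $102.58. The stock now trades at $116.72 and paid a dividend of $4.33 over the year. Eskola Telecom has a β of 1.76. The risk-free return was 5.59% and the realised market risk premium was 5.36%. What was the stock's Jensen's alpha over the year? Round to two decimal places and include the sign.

+2.98%

Realised HPR = (P1 + D1 − P0) / P0 = (116.72 + 4.33 − 102.58) / 102.58 = 18.47 / 102.58 = 18.0055%
CAPM required = R_f + β·MRP = 5.59% + 1.76 × 5.36% = 15.0236%
α = realised − required = 18.0055% − 15.0236% = +2.98%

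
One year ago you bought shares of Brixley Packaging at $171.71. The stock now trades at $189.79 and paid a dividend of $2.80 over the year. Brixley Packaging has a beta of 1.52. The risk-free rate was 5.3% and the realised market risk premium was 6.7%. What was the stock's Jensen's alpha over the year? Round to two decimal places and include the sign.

-3.32%

Realised HPR = (P1 + D1 − P0) / P0 = (189.79 + 2.80 − 171.71) / 171.71 = 20.88 / 171.71 = 12.1600%
CAPM required = R_f + β·MRP = 5.3% + 1.52 × 6.7% = 15.4840%
α = realised − required = 12.1600% − 15.4840% = -3.32%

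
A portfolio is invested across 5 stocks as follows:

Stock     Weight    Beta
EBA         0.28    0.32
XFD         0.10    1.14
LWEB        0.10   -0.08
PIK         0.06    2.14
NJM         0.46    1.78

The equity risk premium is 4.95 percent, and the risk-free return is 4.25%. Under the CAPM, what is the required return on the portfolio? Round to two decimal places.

β_P = Σ w_i β_i = 0.28×0.32 + 0.10×1.14 + 0.10×-0.08 + 0.06×2.14 + 0.46×1.78 = 1.1428
E(R_P) = R_f + β_P × MRP = 4.25% + 1.1428 × 4.95% = 9.91%

9.91%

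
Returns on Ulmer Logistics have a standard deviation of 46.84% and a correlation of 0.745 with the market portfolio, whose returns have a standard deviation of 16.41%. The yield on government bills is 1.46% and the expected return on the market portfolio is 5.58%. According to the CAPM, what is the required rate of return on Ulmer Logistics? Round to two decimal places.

β = ρ × σ_i / σ_m = 0.745 × 46.84% / 16.41% = 2.1265
MRP = 5.58% − 1.46% = 4.12%
E(R) = 1.46% + 2.1265 × 4.12% = 10.22%

10.22%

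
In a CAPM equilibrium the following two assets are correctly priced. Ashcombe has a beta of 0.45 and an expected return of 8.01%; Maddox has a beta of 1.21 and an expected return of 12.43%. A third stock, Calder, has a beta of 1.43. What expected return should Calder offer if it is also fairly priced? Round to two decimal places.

13.71%

MRP (SML slope) = (12.43% − 8.01%) / (1.21 − 0.45) = 4.42% / 0.76 = 5.8158%
R_f (intercept) = 8.01% − 0.45 × 5.8158% = 5.3929%
E(R_Calder) = R_f + β × MRP = 5.3929% + 1.43 × 5.8158% = 13.71%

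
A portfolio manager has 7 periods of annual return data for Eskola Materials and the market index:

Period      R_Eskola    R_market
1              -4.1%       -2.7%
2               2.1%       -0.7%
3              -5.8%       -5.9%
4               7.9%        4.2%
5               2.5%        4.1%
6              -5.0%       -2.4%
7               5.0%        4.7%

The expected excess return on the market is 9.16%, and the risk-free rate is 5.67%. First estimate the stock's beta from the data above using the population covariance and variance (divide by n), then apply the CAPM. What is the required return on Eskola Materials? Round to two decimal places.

Mean R_i = (-4.1 + 2.1 − 5.8 + 7.9 + 2.5 − 5.0 + 5.0) / 7 = 0.3714%
Mean R_m = (-2.7 − 0.7 − 5.9 + 4.2 + 4.1 − 2.4 + 4.7) / 7 = 0.1857%
Σ(R_i − R̄_i)(R_m − R̄_m) = 122.2671  ⇒  Cov = 122.2671 / 7 = 17.4667
Σ(R_m − R̄_m)² = 104.6486  ⇒  Var(R_m) = 104.6486 / 7 = 14.9498
β = Cov / Var(R_m) = 17.4667 / 14.9498 = 1.1684
E(R) = R_f + β × MRP = 5.67% + 1.1684 × 9.16% = 16.37%

16.37%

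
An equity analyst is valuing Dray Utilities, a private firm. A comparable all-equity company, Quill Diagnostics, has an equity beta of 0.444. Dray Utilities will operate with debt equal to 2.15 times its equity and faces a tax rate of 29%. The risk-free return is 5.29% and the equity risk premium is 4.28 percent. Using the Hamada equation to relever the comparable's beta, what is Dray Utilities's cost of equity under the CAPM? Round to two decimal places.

10.09%

β_L = β_U × [1 + (1 − t)(D/E)] = 0.444 × [1 + (1 − 0.29) × 2.15]
    = 0.444 × [1 + 0.71 × 2.15] = 0.444 × 2.5265 = 1.1218
E(R) = R_f + β_L × MRP = 5.29% + 1.1218 × 4.28% = 10.09%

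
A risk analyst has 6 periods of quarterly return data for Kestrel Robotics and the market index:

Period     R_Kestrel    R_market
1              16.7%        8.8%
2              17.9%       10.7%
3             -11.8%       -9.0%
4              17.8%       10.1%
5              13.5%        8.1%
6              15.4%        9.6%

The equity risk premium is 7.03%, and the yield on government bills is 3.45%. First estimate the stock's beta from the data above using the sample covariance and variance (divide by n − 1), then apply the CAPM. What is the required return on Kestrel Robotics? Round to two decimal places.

Mean R_i = (16.7 + 17.9 − 11.8 + 17.8 + 13.5 + 15.4) / 6 = 11.5833%
Mean R_m = (8.8 + 10.7 − 9.0 + 10.1 + 8.1 + 9.6) / 6 = 6.3833%
Σ(R_i − R̄_i)(R_m − R̄_m) = 438.0183  ⇒  Cov = 438.0183 / 5 = 87.6037
Σ(R_m − R̄_m)² = 288.2283  ⇒  Var(R_m) = 288.2283 / 5 = 57.6457
β = Cov / Var(R_m) = 87.6037 / 57.6457 = 1.5197
E(R) = R_f + β × MRP = 3.45% + 1.5197 × 7.03% = 14.13%

14.13%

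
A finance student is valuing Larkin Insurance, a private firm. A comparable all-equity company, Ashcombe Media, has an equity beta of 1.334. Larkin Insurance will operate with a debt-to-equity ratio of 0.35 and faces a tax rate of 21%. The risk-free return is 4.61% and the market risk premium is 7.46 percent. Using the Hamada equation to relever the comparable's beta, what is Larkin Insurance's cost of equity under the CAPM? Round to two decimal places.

17.31%

β_L = β_U × [1 + (1 − t)(D/E)] = 1.334 × [1 + (1 − 0.21) × 0.35]
    = 1.334 × [1 + 0.79 × 0.35] = 1.334 × 1.2765 = 1.7029
E(R) = R_f + β_L × MRP = 4.61% + 1.7029 × 7.46% = 17.31%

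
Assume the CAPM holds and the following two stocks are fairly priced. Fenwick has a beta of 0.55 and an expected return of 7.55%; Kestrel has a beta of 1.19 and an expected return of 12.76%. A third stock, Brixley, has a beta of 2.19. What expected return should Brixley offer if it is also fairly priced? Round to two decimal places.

20.90%

MRP (SML slope) = (12.76% − 7.55%) / (1.19 − 0.55) = 5.21% / 0.64 = 8.1406%
R_f (intercept) = 7.55% − 0.55 × 8.1406% = 3.0727%
E(R_Brixley) = R_f + β × MRP = 3.0727% + 2.19 × 8.1406% = 20.90%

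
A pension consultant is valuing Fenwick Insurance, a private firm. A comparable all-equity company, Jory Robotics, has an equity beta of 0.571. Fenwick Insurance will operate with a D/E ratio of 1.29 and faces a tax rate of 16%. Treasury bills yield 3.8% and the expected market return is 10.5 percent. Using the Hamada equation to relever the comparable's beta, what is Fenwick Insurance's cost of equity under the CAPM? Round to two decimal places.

β_L = β_U × [1 + (1 − t)(D/E)] = 0.571 × [1 + (1 − 0.16) × 1.29]
    = 0.571 × [1 + 0.84 × 1.29] = 0.571 × 2.0836 = 1.1897
MRP = 10.5% − 3.8% = 6.70%
E(R) = R_f + β_L × MRP = 3.8% + 1.1897 × 6.7% = 11.77%

11.77%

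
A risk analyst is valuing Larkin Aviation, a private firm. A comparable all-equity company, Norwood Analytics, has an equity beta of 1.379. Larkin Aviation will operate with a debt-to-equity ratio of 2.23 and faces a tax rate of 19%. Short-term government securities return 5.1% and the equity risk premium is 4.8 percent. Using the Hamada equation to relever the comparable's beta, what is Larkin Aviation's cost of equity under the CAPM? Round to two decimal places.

23.68%

β_L = β_U × [1 + (1 − t)(D/E)] = 1.379 × [1 + (1 − 0.19) × 2.23]
    = 1.379 × [1 + 0.81 × 2.23] = 1.379 × 2.8063 = 3.8699
E(R) = R_f + β_L × MRP = 5.1% + 3.8699 × 4.8% = 23.68%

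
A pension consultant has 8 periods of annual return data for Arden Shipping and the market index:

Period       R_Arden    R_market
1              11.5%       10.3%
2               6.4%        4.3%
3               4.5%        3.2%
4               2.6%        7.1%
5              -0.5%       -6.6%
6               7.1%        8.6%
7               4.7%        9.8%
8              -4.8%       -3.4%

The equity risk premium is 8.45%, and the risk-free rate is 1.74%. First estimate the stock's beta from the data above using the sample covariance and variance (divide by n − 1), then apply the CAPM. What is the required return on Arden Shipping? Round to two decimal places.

Mean R_i = (11.5 + 6.4 + 4.5 + 2.6 − 0.5 + 7.1 + 4.7 − 4.8) / 8 = 3.9375%
Mean R_m = (10.3 + 4.3 + 3.2 + 7.1 − 6.6 + 8.6 + 9.8 − 3.4) / 8 = 4.1625%
Σ(R_i − R̄_i)(R_m − R̄_m) = 174.4513  ⇒  Cov = 174.4513 / 7 = 24.9216
Σ(R_m − R̄_m)² = 271.7388  ⇒  Var(R_m) = 271.7388 / 7 = 38.8198
β = Cov / Var(R_m) = 24.9216 / 38.8198 = 0.6420
E(R) = R_f + β × MRP = 1.74% + 0.6420 × 8.45% = 7.16%

7.16%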